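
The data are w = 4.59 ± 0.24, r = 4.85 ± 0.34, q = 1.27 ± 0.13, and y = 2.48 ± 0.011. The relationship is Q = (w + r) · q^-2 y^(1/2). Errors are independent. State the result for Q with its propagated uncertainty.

Let u = w + r = 9.44. δu = √(δw² + δr²) = √(0.0576 + 0.116) = 0.416, so δu/u = 0.0441.
Q is then a monomial in u, q, y:
δQ/Q = √((δu/u)² + (-2·δq/q)² + (½·δy/y)²) = √(0.00194 + 0.0419 + 4.92e-06) = 0.209
Q = 9.22, so δQ = 0.209 × 9.22 = 1.93.

9.22 ± 1.93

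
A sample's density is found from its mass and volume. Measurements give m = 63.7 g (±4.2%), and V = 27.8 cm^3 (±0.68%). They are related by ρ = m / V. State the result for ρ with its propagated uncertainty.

Relative error in a monomial: (δρ/ρ)² = Σ (nᵢ · δxᵢ/xᵢ)².
  (1·δm/m)² = (1×0.0420)² = 0.00176;  (-1·δV/V)² = (-1×0.00680)² = 4.62e-05
δρ/ρ = √(0.00181) = 0.0425
ρ = 2.29 g/cm^3, so δρ = 0.0425 × 2.29 = 0.0975 g/cm^3.

2.29 ± 0.0975 g/cm^3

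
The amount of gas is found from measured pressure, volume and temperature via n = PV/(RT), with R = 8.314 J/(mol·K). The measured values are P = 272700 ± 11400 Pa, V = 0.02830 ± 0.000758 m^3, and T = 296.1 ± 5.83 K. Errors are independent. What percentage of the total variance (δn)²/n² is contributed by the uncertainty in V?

25.1%

(δn/n)² = (1·δP/P)² + (1·δV/V)² + (-1·δT/T)²
  P term: (1×0.0418)² = 0.00175
  V term: (1×0.0268)² = 0.000717
  T term: (-1×0.0197)² = 0.000388
Total = 0.00285. Share from V = 0.000717/0.00285 = 0.251.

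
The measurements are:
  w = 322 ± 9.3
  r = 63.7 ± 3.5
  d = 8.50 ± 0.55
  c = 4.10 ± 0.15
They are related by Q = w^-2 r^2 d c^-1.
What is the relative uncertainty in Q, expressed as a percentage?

14.5%

Since Q is a product/quotient, work with relative uncertainties:
  (-2·δw/w)² = (-2×0.0289)² = 0.00334;  (2·δr/r)² = (2×0.0549)² = 0.0121;  (1·δd/d)² = (1×0.0647)² = 0.00419;  (-1·δc/c)² = (-1×0.0366)² = 0.00134
δQ/Q = √(0.0209) = 0.145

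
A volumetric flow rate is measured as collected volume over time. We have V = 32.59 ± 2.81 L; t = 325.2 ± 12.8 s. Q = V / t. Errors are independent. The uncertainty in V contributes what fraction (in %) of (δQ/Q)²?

(δQ/Q)² = (1·δV/V)² + (-1·δt/t)²
  V term: (1×0.0862)² = 0.00743
  t term: (-1×0.0394)² = 0.00155
Total = 0.00898. Share from V = 0.00743/0.00898 = 0.828.

82.8%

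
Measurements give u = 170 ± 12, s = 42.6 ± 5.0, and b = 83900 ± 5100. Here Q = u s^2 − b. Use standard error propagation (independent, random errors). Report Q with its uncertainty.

(2.25 ± 0.758) × 10^5

Let p = u·s^2 = 3.09e+05. δp/p = √((1·δu/u)² + (2·δs/s)²) = √(0.00498 + 0.0551) = 0.245, so δp = 75600.
Q = p − b: δQ = √(δp² + δb²) = √(5.72e+09 + 2.6e+07) = 75800
Q = 2.25e+05.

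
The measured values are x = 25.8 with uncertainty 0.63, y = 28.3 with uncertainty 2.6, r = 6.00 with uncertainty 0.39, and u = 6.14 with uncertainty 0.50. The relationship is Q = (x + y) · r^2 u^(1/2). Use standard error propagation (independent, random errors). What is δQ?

699

Let w = x + y = 54.1. δw = √(δx² + δy²) = √(0.397 + 6.76) = 2.68, so δw/w = 0.0494.
Q is then a monomial in w, r, u:
δQ/Q = √((δw/w)² + (2·δr/r)² + (½·δu/u)²) = √(0.00245 + 0.0169 + 0.00166) = 0.145
Q = 4830, so δQ = 0.145 × 4830 = 699.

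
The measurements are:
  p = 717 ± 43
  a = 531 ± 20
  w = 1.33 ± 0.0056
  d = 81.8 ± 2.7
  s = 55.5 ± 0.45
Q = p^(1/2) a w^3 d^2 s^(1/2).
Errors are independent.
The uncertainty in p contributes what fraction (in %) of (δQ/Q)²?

(δQ/Q)² = (½·δp/p)² + (1·δa/a)² + (3·δw/w)² + (2·δd/d)² + (½·δs/s)²
  p term: (0.5×0.0600)² = 0.000899
  a term: (1×0.0377)² = 0.00142
  w term: (3×0.00421)² = 0.000160
  d term: (2×0.0330)² = 0.00436
  s term: (0.5×0.00811)² = 1.64e-05
Total = 0.00685. Share from p = 0.000899/0.00685 = 0.131.

13.1%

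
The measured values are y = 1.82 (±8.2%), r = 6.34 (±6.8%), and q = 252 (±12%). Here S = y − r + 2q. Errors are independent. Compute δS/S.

0.121

S is a linear combination, so absolute uncertainties add in quadrature:
  (δy)² = 0.0223;  (δr)² = 0.186;  (2·δq)² = 3660
δS = √(3660) = 60.5
S = 499, so δS/S = 60.5/499 = 0.121.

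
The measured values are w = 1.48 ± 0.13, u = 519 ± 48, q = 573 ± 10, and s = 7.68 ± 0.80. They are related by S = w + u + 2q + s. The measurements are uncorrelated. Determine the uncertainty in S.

52.0

S is a linear combination, so absolute uncertainties add in quadrature:
  (δw)² = 0.0169;  (δu)² = 2300;  (2·δq)² = 400;  (δs)² = 0.640
δS = √(2700) = 52.0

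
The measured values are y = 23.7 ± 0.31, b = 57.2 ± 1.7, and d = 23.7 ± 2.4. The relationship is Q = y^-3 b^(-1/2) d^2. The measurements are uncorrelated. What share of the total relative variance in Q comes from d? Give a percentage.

95.9%

(δQ/Q)² = (-3·δy/y)² + (−½·δb/b)² + (2·δd/d)²
  y term: (-3×0.0131)² = 0.00154
  b term: (-0.5×0.0297)² = 0.000221
  d term: (2×0.101)² = 0.0410
Total = 0.0428. Share from d = 0.0410/0.0428 = 0.959.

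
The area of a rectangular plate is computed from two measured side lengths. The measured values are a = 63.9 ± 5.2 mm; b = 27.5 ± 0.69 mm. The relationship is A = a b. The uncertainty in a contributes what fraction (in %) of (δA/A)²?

91.3%

(δA/A)² = (1·δa/a)² + (1·δb/b)²
  a term: (1×0.0814)² = 0.00662
  b term: (1×0.0251)² = 0.000630
Total = 0.00725. Share from a = 0.00662/0.00725 = 0.913.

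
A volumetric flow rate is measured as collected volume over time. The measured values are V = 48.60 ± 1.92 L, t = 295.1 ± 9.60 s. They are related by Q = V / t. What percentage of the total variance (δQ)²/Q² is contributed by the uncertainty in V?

59.6%

(δQ/Q)² = (1·δV/V)² + (-1·δt/t)²
  V term: (1×0.0395)² = 0.00156
  t term: (-1×0.0325)² = 0.00106
Total = 0.00262. Share from V = 0.00156/0.00262 = 0.596.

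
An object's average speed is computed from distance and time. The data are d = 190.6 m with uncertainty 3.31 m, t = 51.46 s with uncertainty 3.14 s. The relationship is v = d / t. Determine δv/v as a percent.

6.34%

Relative error in a monomial: (δv/v)² = Σ (nᵢ · δxᵢ/xᵢ)².
  (1·δd/d)² = (1×0.0174)² = 0.000302;  (-1·δt/t)² = (-1×0.0610)² = 0.00372
δv/v = √(0.00402) = 0.0634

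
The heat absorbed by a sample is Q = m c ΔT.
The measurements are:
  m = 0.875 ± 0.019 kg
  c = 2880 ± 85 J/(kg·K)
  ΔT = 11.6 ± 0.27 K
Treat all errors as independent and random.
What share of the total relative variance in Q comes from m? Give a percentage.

25.0%

(δQ/Q)² = (1·δm/m)² + (1·δc/c)² + (1·δΔT/ΔT)²
  m term: (1×0.0217)² = 0.000472
  c term: (1×0.0295)² = 0.000871
  ΔT term: (1×0.0233)² = 0.000542
Total = 0.00188. Share from m = 0.000472/0.00188 = 0.250.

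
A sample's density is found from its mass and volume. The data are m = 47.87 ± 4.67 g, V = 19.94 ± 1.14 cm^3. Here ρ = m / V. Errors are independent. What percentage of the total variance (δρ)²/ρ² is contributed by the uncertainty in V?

25.6%

(δρ/ρ)² = (1·δm/m)² + (-1·δV/V)²
  m term: (1×0.0976)² = 0.00952
  V term: (-1×0.0572)² = 0.00327
Total = 0.0128. Share from V = 0.00327/0.0128 = 0.256.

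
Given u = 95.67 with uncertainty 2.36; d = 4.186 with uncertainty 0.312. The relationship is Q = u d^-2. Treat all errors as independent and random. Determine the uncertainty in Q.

Q is a product of powers, so relative uncertainties combine in quadrature:
  (1·δu/u)² = (1×0.0247)² = 0.000609;  (-2·δd/d)² = (-2×0.0745)² = 0.0222
δQ/Q = √(0.0228) = 0.151
Q = 5.460, so δQ = 0.151 × 5.460 = 0.825.

0.825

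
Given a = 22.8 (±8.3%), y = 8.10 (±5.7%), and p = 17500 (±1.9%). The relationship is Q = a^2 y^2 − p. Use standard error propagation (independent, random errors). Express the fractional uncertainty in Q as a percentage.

41.4%

Let w = a^2·y^2 = 34100. δw/w = √((2·δa/a)² + (2·δy/y)²) = √(0.0276 + 0.0130) = 0.201, so δw = 6870.
Q = w − p: δQ = √(δw² + δp²) = √(4.72e+07 + 1.11e+05) = 6880
Q = 16600, so δQ/Q = 6880/16600 = 0.414.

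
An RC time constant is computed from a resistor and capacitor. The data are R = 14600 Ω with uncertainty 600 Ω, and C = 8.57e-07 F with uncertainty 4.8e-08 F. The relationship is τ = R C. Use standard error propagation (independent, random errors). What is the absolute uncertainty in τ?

0.000869 s

Each factor contributes (exponent × relative error)² to (δτ/τ)²:
  (1·δR/R)² = (1×0.0411)² = 0.00169;  (1·δC/C)² = (1×0.0560)² = 0.00314
δτ/τ = √(0.00483) = 0.0695
τ = 0.0125 s, so δτ = 0.0695 × 0.0125 = 0.000869 s.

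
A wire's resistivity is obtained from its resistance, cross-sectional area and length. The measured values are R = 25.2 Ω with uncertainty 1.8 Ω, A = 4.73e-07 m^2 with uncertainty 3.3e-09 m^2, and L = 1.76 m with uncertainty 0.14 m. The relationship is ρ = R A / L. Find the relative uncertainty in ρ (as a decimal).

Since ρ is a product/quotient, work with relative uncertainties:
  (1·δR/R)² = (1×0.0714)² = 0.00510;  (1·δA/A)² = (1×0.00698)² = 4.87e-05;  (-1·δL/L)² = (-1×0.0795)² = 0.00633
δρ/ρ = √(0.0115) = 0.107

0.107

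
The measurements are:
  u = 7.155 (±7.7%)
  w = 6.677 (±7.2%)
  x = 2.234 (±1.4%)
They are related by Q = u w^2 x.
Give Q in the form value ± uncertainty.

Relative error in a monomial: (δQ/Q)² = Σ (nᵢ · δxᵢ/xᵢ)².
  (1·δu/u)² = (1×0.0770)² = 0.00593;  (2·δw/w)² = (2×0.0720)² = 0.0207;  (1·δx/x)² = (1×0.0140)² = 0.000196
δQ/Q = √(0.0269) = 0.164
Q = 712.6, so δQ = 0.164 × 712.6 = 117.

712.6 ± 117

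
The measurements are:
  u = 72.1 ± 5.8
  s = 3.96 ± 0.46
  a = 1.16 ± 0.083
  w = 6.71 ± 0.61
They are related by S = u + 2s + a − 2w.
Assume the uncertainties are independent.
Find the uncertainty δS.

S is a linear combination, so absolute uncertainties add in quadrature:
  (δu)² = 33.6;  (2·δs)² = 0.846;  (δa)² = 0.00689;  (2·δw)² = 1.49
δS = √(36.0) = 6.00

6.00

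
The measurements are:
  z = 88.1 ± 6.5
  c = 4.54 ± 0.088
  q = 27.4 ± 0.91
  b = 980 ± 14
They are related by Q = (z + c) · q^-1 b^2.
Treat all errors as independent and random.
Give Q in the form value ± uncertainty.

Let u = z + c = 92.6. δu = √(δz² + δc²) = √(42.2 + 0.00774) = 6.50, so δu/u = 0.0702.
Q is then a monomial in u, q, b:
δQ/Q = √((δu/u)² + (-1·δq/q)² + (2·δb/b)²) = √(0.00492 + 0.00110 + 0.000816) = 0.0827
Q = 3.25e+06, so δQ = 0.0827 × 3.25e+06 = 2.69e+05.

(3.25 ± 0.269) × 10^6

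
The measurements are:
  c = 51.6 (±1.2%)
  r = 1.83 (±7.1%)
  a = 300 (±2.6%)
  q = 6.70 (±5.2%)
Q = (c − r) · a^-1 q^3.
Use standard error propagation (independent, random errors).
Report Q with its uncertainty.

Let u = c − r = 49.8. δu = √(δc² + δr²) = √(0.383 + 0.0169) = 0.633, so δu/u = 0.0127.
Q is then a monomial in u, a, q:
δQ/Q = √((δu/u)² + (-1·δa/a)² + (3·δq/q)²) = √(0.000162 + 0.000676 + 0.0243) = 0.159
Q = 49.9, so δQ = 0.159 × 49.9 = 7.92.

49.9 ± 7.92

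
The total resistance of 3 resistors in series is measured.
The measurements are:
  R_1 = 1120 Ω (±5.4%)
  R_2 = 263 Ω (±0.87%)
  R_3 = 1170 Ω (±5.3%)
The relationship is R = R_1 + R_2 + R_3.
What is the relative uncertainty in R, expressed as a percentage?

3.39%

For a sum/difference, combine absolute errors in quadrature:
  (δR_1)² = 3660;  (δR_2)² = 5.24;  (δR_3)² = 3850
δR = √(7510) = 86.7 Ω
R = 2550 Ω, so δR/R = 86.7/2550 = 0.0339.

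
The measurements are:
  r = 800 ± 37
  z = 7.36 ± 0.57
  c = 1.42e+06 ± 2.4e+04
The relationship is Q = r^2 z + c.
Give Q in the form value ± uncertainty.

Let p = r^2·z = 4.71e+06. δp/p = √((2·δr/r)² + (1·δz/z)²) = √(0.00856 + 0.00600) = 0.121, so δp = 5.68e+05.
Q = p + c: δQ = √(δp² + δc²) = √(3.23e+11 + 5.76e+08) = 5.69e+05
Q = 6.13e+06.

(6.13 ± 0.569) × 10^6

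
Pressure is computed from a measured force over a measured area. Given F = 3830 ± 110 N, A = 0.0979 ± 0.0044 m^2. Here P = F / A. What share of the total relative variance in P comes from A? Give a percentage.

(δP/P)² = (1·δF/F)² + (-1·δA/A)²
  F term: (1×0.0287)² = 0.000825
  A term: (-1×0.0449)² = 0.00202
Total = 0.00284. Share from A = 0.00202/0.00284 = 0.710.

71.0%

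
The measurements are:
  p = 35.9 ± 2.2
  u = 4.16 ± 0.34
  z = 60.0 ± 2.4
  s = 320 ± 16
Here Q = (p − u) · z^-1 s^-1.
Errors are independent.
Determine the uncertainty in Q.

0.000157

Let w = p − u = 31.7. δw = √(δp² + δu²) = √(4.84 + 0.116) = 2.23, so δw/w = 0.0701.
Q is then a monomial in w, z, s:
δQ/Q = √((δw/w)² + (-1·δz/z)² + (-1·δs/s)²) = √(0.00492 + 0.00160 + 0.00250) = 0.0950
Q = 0.00165, so δQ = 0.0950 × 0.00165 = 0.000157.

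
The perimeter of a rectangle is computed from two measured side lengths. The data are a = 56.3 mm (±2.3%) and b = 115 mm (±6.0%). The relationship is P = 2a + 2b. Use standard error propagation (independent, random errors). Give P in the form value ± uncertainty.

Absolute uncertainties add in quadrature for a linear combination:
  (2·δa)² = 6.71;  (2·δb)² = 190
δP = √(197) = 14.0 mm
P = 343 mm.

343 ± 14.0 mm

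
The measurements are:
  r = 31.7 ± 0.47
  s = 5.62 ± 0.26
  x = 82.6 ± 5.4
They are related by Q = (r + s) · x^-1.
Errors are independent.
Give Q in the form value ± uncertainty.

Let u = r + s = 37.3. δu = √(δr² + δs²) = √(0.221 + 0.0676) = 0.537, so δu/u = 0.0144.
Q is then a monomial in u, x:
δQ/Q = √((δu/u)² + (-1·δx/x)²) = √(0.000207 + 0.00427) = 0.0669
Q = 0.452, so δQ = 0.0669 × 0.452 = 0.0302.

0.452 ± 0.0302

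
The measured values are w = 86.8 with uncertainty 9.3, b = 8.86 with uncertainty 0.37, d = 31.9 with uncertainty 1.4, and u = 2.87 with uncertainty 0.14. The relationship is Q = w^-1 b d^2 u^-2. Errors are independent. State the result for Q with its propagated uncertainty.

12.6 ± 2.20

Since Q is a product/quotient, work with relative uncertainties:
  (-1·δw/w)² = (-1×0.107)² = 0.0115;  (1·δb/b)² = (1×0.0418)² = 0.00174;  (2·δd/d)² = (2×0.0439)² = 0.00770;  (-2·δu/u)² = (-2×0.0488)² = 0.00952
δQ/Q = √(0.0304) = 0.174
Q = 12.6, so δQ = 0.174 × 12.6 = 2.20.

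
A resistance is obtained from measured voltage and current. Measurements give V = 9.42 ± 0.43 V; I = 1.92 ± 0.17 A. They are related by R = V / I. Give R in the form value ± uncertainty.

4.91 ± 0.489 Ω

Products/powers → add relative errors in quadrature, weighted by exponent:
  (1·δV/V)² = (1×0.0456)² = 0.00208;  (-1·δI/I)² = (-1×0.0885)² = 0.00784
δR/R = √(0.00992) = 0.0996
R = 4.91 Ω, so δR = 0.0996 × 4.91 = 0.489 Ω.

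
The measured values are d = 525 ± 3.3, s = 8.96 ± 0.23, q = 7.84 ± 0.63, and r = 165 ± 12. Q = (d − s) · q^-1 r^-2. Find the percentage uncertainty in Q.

16.6%

Let u = d − s = 516. δu = √(δd² + δs²) = √(10.9 + 0.0529) = 3.31, so δu/u = 0.00641.
Q is then a monomial in u, q, r:
δQ/Q = √((δu/u)² + (-1·δq/q)² + (-2·δr/r)²) = √(4.11e-05 + 0.00646 + 0.0212) = 0.166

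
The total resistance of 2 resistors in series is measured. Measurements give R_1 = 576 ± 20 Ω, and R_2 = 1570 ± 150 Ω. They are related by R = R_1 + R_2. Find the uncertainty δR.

151 Ω

Sums and differences: (δR)² = Σ (cᵢ δxᵢ)².
  (δR_1)² = 400;  (δR_2)² = 22500
δR = √(22900) = 151 Ω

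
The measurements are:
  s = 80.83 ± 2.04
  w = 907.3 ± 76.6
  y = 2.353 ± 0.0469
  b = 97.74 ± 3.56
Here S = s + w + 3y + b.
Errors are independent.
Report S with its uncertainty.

Absolute uncertainties add in quadrature for a linear combination:
  (δs)² = 4.16;  (δw)² = 5870;  (3·δy)² = 0.0198;  (δb)² = 12.7
δS = √(5880) = 76.7
S = 1093.

1093 ± 76.7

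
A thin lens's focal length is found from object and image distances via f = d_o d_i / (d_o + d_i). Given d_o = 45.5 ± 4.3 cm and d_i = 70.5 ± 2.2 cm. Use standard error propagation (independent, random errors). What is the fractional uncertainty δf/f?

∂f/∂d_o = (d_i/(d_o+d_i))² = 0.369;  ∂f/∂d_i = (d_o/(d_o+d_i))² = 0.154
δf = √((∂f/∂d_o · δd_o)² + (∂f/∂d_i · δd_i)²) = √(2.52 + 0.115) = 1.62 cm
f = 27.7 cm, so δf/f = 1.62/27.7 = 0.0587.

0.0587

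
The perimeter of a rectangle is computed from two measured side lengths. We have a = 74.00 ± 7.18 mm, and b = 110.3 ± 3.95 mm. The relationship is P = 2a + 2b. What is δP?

16.4 mm

Each term contributes (cᵢ δxᵢ)² to (δP)²:
  (2·δa)² = 206;  (2·δb)² = 62.4
δP = √(269) = 16.4 mm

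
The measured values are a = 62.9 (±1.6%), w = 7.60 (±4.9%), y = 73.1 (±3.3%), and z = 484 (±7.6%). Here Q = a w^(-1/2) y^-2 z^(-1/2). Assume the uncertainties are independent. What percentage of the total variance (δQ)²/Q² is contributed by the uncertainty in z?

21.7%

(δQ/Q)² = (1·δa/a)² + (−½·δw/w)² + (-2·δy/y)² + (−½·δz/z)²
  a term: (1×0.0160)² = 0.000256
  w term: (-0.5×0.0490)² = 0.000600
  y term: (-2×0.0330)² = 0.00436
  z term: (-0.5×0.0760)² = 0.00144
Total = 0.00666. Share from z = 0.00144/0.00666 = 0.217.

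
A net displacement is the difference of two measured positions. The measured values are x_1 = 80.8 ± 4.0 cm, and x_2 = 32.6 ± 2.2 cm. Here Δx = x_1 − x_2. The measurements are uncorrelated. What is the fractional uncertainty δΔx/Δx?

Δx is a linear combination, so absolute uncertainties add in quadrature:
  (δx_1)² = 16.0;  (δx_2)² = 4.84
δΔx = √(20.8) = 4.57 cm
Δx = 48.2 cm, so δΔx/Δx = 4.57/48.2 = 0.0947.

0.0947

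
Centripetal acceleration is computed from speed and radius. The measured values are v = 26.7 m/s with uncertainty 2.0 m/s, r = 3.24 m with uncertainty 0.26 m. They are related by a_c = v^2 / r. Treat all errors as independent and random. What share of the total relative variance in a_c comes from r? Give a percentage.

(δa_c/a_c)² = (2·δv/v)² + (-1·δr/r)²
  v term: (2×0.0749)² = 0.0224
  r term: (-1×0.0802)² = 0.00644
Total = 0.0289. Share from r = 0.00644/0.0289 = 0.223.

22.3%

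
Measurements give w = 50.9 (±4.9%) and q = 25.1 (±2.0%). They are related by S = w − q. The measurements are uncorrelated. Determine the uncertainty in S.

Sums and differences: (δS)² = Σ (cᵢ δxᵢ)².
  (δw)² = 6.22;  (δq)² = 0.252
δS = √(6.47) = 2.54

2.54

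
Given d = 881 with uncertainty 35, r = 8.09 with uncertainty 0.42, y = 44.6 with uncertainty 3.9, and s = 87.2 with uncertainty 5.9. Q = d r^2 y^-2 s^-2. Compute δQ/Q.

0.248

Q is a product of powers, so relative uncertainties combine in quadrature:
  (1·δd/d)² = (1×0.0397)² = 0.00158;  (2·δr/r)² = (2×0.0519)² = 0.0108;  (-2·δy/y)² = (-2×0.0874)² = 0.0306;  (-2·δs/s)² = (-2×0.0677)² = 0.0183
δQ/Q = √(0.0613) = 0.248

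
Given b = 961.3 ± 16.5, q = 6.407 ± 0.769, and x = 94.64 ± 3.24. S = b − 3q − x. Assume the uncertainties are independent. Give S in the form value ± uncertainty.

S is a linear combination, so absolute uncertainties add in quadrature:
  (δb)² = 272;  (3·δq)² = 5.32;  (δx)² = 10.5
δS = √(288) = 17.0
S = 847.4.

847.4 ± 17.0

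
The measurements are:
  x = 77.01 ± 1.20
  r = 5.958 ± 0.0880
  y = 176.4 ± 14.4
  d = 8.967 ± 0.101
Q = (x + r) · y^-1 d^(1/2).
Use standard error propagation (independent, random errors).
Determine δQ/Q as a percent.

8.31%

Let u = x + r = 82.97. δu = √(δx² + δr²) = √(1.44 + 0.00774) = 1.20, so δu/u = 0.0145.
Q is then a monomial in u, y, d:
δQ/Q = √((δu/u)² + (-1·δy/y)² + (½·δd/d)²) = √(0.000210 + 0.00666 + 3.17e-05) = 0.0831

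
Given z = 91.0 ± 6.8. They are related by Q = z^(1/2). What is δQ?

0.356

Q ∝ z^(1/2), so δQ/Q = |½| · δz/z = 0.5 × 0.0747 = 0.0374.
Q = 9.54, so δQ = 0.0374 × 9.54 = 0.356.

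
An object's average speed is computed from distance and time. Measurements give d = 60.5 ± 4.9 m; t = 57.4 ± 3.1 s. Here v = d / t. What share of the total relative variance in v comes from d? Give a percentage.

(δv/v)² = (1·δd/d)² + (-1·δt/t)²
  d term: (1×0.0810)² = 0.00656
  t term: (-1×0.0540)² = 0.00292
Total = 0.00948. Share from d = 0.00656/0.00948 = 0.692.

69.2%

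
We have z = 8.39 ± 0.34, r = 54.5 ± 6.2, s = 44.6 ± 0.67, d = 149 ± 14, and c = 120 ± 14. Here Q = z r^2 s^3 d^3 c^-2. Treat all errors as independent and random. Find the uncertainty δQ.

2.21e+11

Relative error in a monomial: (δQ/Q)² = Σ (nᵢ · δxᵢ/xᵢ)².
  (1·δz/z)² = (1×0.0405)² = 0.00164;  (2·δr/r)² = (2×0.114)² = 0.0518;  (3·δs/s)² = (3×0.0150)² = 0.00203;  (3·δd/d)² = (3×0.0940)² = 0.0795;  (-2·δc/c)² = (-2×0.117)² = 0.0544
δQ/Q = √(0.189) = 0.435
Q = 5.08e+11, so δQ = 0.435 × 5.08e+11 = 2.21e+11.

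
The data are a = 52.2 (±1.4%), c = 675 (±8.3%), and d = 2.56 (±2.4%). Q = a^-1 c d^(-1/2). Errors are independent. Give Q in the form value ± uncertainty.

8.08 ± 0.687

Relative error in a monomial: (δQ/Q)² = Σ (nᵢ · δxᵢ/xᵢ)².
  (-1·δa/a)² = (-1×0.0140)² = 0.000196;  (1·δc/c)² = (1×0.0830)² = 0.00689;  (−½·δd/d)² = (-0.5×0.0240)² = 0.000144
δQ/Q = √(0.00723) = 0.0850
Q = 8.08, so δQ = 0.0850 × 8.08 = 0.687.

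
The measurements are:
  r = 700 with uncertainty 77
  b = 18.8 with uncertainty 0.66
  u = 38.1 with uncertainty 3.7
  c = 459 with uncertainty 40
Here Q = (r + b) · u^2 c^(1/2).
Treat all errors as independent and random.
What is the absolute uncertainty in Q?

5.05e+06

Let w = r + b = 719. δw = √(δr² + δb²) = √(5930 + 0.436) = 77.0, so δw/w = 0.107.
Q is then a monomial in w, u, c:
δQ/Q = √((δw/w)² + (2·δu/u)² + (½·δc/c)²) = √(0.0115 + 0.0377 + 0.00190) = 0.226
Q = 2.24e+07, so δQ = 0.226 × 2.24e+07 = 5.05e+06.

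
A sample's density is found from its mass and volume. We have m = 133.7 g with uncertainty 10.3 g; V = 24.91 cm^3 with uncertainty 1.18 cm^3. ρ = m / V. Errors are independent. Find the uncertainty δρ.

Relative error in a monomial: (δρ/ρ)² = Σ (nᵢ · δxᵢ/xᵢ)².
  (1·δm/m)² = (1×0.0770)² = 0.00593;  (-1·δV/V)² = (-1×0.0474)² = 0.00224
δρ/ρ = √(0.00818) = 0.0904
ρ = 5.367 g/cm^3, so δρ = 0.0904 × 5.367 = 0.485 g/cm^3.

0.485 g/cm^3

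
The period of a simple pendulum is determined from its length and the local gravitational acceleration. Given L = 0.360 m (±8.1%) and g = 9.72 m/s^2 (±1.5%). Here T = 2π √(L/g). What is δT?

Each factor contributes (exponent × relative error)² to (δT/T)²:
  (½·δL/L)² = (0.5×0.0810)² = 0.00164;  (−½·δg/g)² = (-0.5×0.0150)² = 5.63e-05
δT/T = √(0.00170) = 0.0412
T = 1.21 s, so δT = 0.0412 × 1.21 = 0.0498 s.

0.0498 s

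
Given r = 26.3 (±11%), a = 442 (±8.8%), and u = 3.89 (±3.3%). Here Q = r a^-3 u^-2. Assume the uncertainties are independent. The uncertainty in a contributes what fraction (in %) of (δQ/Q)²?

(δQ/Q)² = (1·δr/r)² + (-3·δa/a)² + (-2·δu/u)²
  r term: (1×0.110)² = 0.0121
  a term: (-3×0.0880)² = 0.0697
  u term: (-2×0.0330)² = 0.00436
Total = 0.0862. Share from a = 0.0697/0.0862 = 0.809.

80.9%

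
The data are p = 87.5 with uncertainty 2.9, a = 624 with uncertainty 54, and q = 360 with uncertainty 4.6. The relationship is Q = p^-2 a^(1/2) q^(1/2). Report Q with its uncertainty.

Each factor contributes (exponent × relative error)² to (δQ/Q)²:
  (-2·δp/p)² = (-2×0.0331)² = 0.00439;  (½·δa/a)² = (0.5×0.0865)² = 0.00187;  (½·δq/q)² = (0.5×0.0128)² = 4.08e-05
δQ/Q = √(0.00631) = 0.0794
Q = 0.0619, so δQ = 0.0794 × 0.0619 = 0.00492.

0.0619 ± 0.00492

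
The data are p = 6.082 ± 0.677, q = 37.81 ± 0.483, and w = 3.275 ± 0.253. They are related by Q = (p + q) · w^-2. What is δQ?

Let u = p + q = 43.89. δu = √(δp² + δq²) = √(0.458 + 0.233) = 0.832, so δu/u = 0.0189.
Q is then a monomial in u, w:
δQ/Q = √((δu/u)² + (-2·δw/w)²) = √(0.000359 + 0.0239) = 0.156
Q = 4.092, so δQ = 0.156 × 4.092 = 0.637.

0.637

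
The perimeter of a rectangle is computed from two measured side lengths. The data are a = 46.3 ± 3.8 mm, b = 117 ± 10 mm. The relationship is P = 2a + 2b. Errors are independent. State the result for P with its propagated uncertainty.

For a sum/difference, combine absolute errors in quadrature:
  (2·δa)² = 57.8;  (2·δb)² = 400
δP = √(458) = 21.4 mm
P = 327 mm.

327 ± 21.4 mm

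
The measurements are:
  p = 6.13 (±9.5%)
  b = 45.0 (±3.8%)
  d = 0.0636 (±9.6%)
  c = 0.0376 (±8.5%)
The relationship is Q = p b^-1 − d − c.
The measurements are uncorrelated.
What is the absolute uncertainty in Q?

0.0155

Let w = p·b^-1 = 0.136. δw/w = √((1·δp/p)² + (-1·δb/b)²) = √(0.00903 + 0.00144) = 0.102, so δw = 0.0139.
Q = w − d − c: δQ = √(δw² + δd² + δc²) = √(0.000194 + 3.73e-05 + 1.02e-05) = 0.0155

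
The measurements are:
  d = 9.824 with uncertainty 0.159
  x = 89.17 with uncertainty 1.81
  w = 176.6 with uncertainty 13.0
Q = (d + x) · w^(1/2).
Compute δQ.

Let u = d + x = 98.99. δu = √(δd² + δx²) = √(0.0253 + 3.28) = 1.82, so δu/u = 0.0184.
Q is then a monomial in u, w:
δQ/Q = √((δu/u)² + (½·δw/w)²) = √(0.000337 + 0.00135) = 0.0411
Q = 1316, so δQ = 0.0411 × 1316 = 54.1.

54.1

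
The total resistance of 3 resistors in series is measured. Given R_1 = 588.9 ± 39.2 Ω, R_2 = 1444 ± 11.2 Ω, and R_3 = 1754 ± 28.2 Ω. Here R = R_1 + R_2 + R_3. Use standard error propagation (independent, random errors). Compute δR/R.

Absolute uncertainties add in quadrature for a linear combination:
  (δR_1)² = 1540;  (δR_2)² = 125;  (δR_3)² = 795
δR = √(2460) = 49.6 Ω
R = 3787 Ω, so δR/R = 49.6/3787 = 0.0131.

0.0131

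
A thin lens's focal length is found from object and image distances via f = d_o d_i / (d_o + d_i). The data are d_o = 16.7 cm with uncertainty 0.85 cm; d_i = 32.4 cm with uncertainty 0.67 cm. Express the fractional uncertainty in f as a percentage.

3.43%

∂f/∂d_o = (d_i/(d_o+d_i))² = 0.435;  ∂f/∂d_i = (d_o/(d_o+d_i))² = 0.116
δf = √((∂f/∂d_o · δd_o)² + (∂f/∂d_i · δd_i)²) = √(0.137 + 0.00601) = 0.378 cm
f = 11.0 cm, so δf/f = 0.378/11.0 = 0.0343.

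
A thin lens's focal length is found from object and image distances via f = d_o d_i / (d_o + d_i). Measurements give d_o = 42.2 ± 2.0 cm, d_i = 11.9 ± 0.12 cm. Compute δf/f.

∂f/∂d_o = (d_i/(d_o+d_i))² = 0.0484;  ∂f/∂d_i = (d_o/(d_o+d_i))² = 0.608
δf = √((∂f/∂d_o · δd_o)² + (∂f/∂d_i · δd_i)²) = √(0.00936 + 0.00533) = 0.121 cm
f = 9.28 cm, so δf/f = 0.121/9.28 = 0.0131.

0.0131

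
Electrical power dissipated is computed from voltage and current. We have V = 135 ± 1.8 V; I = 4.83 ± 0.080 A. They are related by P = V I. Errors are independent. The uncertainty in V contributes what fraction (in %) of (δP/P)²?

(δP/P)² = (1·δV/V)² + (1·δI/I)²
  V term: (1×0.0133)² = 0.000178
  I term: (1×0.0166)² = 0.000274
Total = 0.000452. Share from V = 0.000178/0.000452 = 0.393.

39.3%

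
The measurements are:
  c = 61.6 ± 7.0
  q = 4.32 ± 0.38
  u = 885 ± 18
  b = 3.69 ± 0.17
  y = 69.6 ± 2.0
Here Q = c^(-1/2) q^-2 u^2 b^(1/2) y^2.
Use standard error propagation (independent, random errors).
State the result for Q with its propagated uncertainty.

Products/powers → add relative errors in quadrature, weighted by exponent:
  (−½·δc/c)² = (-0.5×0.114)² = 0.00323;  (-2·δq/q)² = (-2×0.0880)² = 0.0309;  (2·δu/u)² = (2×0.0203)² = 0.00165;  (½·δb/b)² = (0.5×0.0461)² = 0.000531;  (2·δy/y)² = (2×0.0287)² = 0.00330
δQ/Q = √(0.0397) = 0.199
Q = 4.98e+07, so δQ = 0.199 × 4.98e+07 = 9.91e+06.

(4.98 ± 0.991) × 10^7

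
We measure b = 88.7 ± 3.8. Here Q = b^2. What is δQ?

674

Q ∝ b^2, so δQ/Q = |2| · δb/b = 2 × 0.0428 = 0.0857.
Q = 7870, so δQ = 0.0857 × 7870 = 674.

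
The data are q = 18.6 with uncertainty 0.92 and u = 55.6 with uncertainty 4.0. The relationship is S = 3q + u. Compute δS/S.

0.0436

S is a linear combination, so absolute uncertainties add in quadrature:
  (3·δq)² = 7.62;  (δu)² = 16.0
δS = √(23.6) = 4.86
S = 111, so δS/S = 4.86/111 = 0.0436.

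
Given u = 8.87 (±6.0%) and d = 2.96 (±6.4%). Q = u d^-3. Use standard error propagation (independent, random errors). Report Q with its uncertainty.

Since Q is a product/quotient, work with relative uncertainties:
  (1·δu/u)² = (1×0.0600)² = 0.00360;  (-3·δd/d)² = (-3×0.0640)² = 0.0369
δQ/Q = √(0.0405) = 0.201
Q = 0.342, so δQ = 0.201 × 0.342 = 0.0688.

0.342 ± 0.0688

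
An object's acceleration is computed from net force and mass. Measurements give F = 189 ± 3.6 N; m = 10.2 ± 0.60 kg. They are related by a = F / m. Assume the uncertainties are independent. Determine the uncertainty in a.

1.15 m/s^2

Relative error in a monomial: (δa/a)² = Σ (nᵢ · δxᵢ/xᵢ)².
  (1·δF/F)² = (1×0.0190)² = 0.000363;  (-1·δm/m)² = (-1×0.0588)² = 0.00346
δa/a = √(0.00382) = 0.0618
a = 18.5 m/s^2, so δa = 0.0618 × 18.5 = 1.15 m/s^2.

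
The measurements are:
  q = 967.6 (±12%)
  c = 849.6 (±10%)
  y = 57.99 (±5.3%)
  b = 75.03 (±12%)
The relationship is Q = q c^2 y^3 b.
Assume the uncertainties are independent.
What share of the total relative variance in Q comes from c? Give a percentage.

42.5%

(δQ/Q)² = (1·δq/q)² + (2·δc/c)² + (3·δy/y)² + (1·δb/b)²
  q term: (1×0.120)² = 0.0144
  c term: (2×0.100)² = 0.0400
  y term: (3×0.0530)² = 0.0253
  b term: (1×0.120)² = 0.0144
Total = 0.0941. Share from c = 0.0400/0.0941 = 0.425.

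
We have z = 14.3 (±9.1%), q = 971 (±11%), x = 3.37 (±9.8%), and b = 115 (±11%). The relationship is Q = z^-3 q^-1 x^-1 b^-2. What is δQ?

Relative error in a monomial: (δQ/Q)² = Σ (nᵢ · δxᵢ/xᵢ)².
  (-3·δz/z)² = (-3×0.0910)² = 0.0745;  (-1·δq/q)² = (-1×0.110)² = 0.0121;  (-1·δx/x)² = (-1×0.0980)² = 0.00960;  (-2·δb/b)² = (-2×0.110)² = 0.0484
δQ/Q = √(0.145) = 0.380
Q = 7.9e-12, so δQ = 0.380 × 7.9e-12 = 3.01e-12.

3.01e-12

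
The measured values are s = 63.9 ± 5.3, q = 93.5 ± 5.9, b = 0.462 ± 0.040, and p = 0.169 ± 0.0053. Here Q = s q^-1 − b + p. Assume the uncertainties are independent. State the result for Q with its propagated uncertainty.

0.390 ± 0.0819

Let w = s·q^-1 = 0.683. δw/w = √((1·δs/s)² + (-1·δq/q)²) = √(0.00688 + 0.00398) = 0.104, so δw = 0.0712.
Q = w − b + p: δQ = √(δw² + δb² + δp²) = √(0.00507 + 0.00160 + 2.81e-05) = 0.0819
Q = 0.390.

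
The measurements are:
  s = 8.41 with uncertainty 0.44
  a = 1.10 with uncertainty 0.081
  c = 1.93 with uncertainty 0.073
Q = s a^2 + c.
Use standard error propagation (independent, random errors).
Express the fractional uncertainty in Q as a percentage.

13.2%

Let p = s·a^2 = 10.2. δp/p = √((1·δs/s)² + (2·δa/a)²) = √(0.00274 + 0.0217) = 0.156, so δp = 1.59.
Q = p + c: δQ = √(δp² + δc²) = √(2.53 + 0.00533) = 1.59
Q = 12.1, so δQ/Q = 1.59/12.1 = 0.132.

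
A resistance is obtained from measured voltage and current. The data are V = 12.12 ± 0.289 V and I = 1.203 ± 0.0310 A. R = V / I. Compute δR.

R is a product of powers, so relative uncertainties combine in quadrature:
  (1·δV/V)² = (1×0.0238)² = 0.000569;  (-1·δI/I)² = (-1×0.0258)² = 0.000664
δR/R = √(0.00123) = 0.0351
R = 10.07 Ω, so δR = 0.0351 × 10.07 = 0.354 Ω.

0.354 Ω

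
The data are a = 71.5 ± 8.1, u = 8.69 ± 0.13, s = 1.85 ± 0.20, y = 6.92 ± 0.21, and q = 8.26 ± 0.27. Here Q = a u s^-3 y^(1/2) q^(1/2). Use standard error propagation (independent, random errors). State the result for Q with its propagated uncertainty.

Relative error in a monomial: (δQ/Q)² = Σ (nᵢ · δxᵢ/xᵢ)².
  (1·δa/a)² = (1×0.113)² = 0.0128;  (1·δu/u)² = (1×0.0150)² = 0.000224;  (-3·δs/s)² = (-3×0.108)² = 0.105;  (½·δy/y)² = (0.5×0.0303)² = 0.000230;  (½·δq/q)² = (0.5×0.0327)² = 0.000267
δQ/Q = √(0.119) = 0.345
Q = 742, so δQ = 0.345 × 742 = 256.

742 ± 256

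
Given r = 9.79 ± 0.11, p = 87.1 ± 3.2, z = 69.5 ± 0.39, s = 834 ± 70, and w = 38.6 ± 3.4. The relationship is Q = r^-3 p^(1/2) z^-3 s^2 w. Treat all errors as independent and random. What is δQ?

0.154

Each factor contributes (exponent × relative error)² to (δQ/Q)²:
  (-3·δr/r)² = (-3×0.0112)² = 0.00114;  (½·δp/p)² = (0.5×0.0367)² = 0.000337;  (-3·δz/z)² = (-3×0.00561)² = 0.000283;  (2·δs/s)² = (2×0.0839)² = 0.0282;  (1·δw/w)² = (1×0.0881)² = 0.00776
δQ/Q = √(0.0377) = 0.194
Q = 0.795, so δQ = 0.194 × 0.795 = 0.154.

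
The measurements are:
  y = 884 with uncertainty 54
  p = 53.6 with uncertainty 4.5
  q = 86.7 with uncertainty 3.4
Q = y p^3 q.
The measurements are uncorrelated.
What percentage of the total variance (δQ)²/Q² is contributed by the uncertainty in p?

(δQ/Q)² = (1·δy/y)² + (3·δp/p)² + (1·δq/q)²
  y term: (1×0.0611)² = 0.00373
  p term: (3×0.0840)² = 0.0634
  q term: (1×0.0392)² = 0.00154
Total = 0.0687. Share from p = 0.0634/0.0687 = 0.923.

92.3%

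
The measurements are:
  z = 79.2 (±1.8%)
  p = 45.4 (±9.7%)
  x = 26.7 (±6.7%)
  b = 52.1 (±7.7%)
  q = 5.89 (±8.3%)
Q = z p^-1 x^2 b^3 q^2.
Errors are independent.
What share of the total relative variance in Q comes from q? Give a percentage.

(δQ/Q)² = (1·δz/z)² + (-1·δp/p)² + (2·δx/x)² + (3·δb/b)² + (2·δq/q)²
  z term: (1×0.0180)² = 0.000324
  p term: (-1×0.0970)² = 0.00941
  x term: (2×0.0670)² = 0.0180
  b term: (3×0.0770)² = 0.0534
  q term: (2×0.0830)² = 0.0276
Total = 0.109. Share from q = 0.0276/0.109 = 0.254.

25.4%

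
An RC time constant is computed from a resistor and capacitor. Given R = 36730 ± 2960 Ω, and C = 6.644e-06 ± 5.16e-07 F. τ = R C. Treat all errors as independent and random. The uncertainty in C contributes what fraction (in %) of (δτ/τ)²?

48.2%

(δτ/τ)² = (1·δR/R)² + (1·δC/C)²
  R term: (1×0.0806)² = 0.00649
  C term: (1×0.0777)² = 0.00603
Total = 0.0125. Share from C = 0.00603/0.0125 = 0.482.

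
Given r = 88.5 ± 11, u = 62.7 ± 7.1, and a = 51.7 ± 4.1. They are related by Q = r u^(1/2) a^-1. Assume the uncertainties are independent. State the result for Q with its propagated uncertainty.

For a monomial Q ∝ r, u^(1/2), a^-1, fractional errors add in quadrature:
  (1·δr/r)² = (1×0.124)² = 0.0154;  (½·δu/u)² = (0.5×0.113)² = 0.00321;  (-1·δa/a)² = (-1×0.0793)² = 0.00629
δQ/Q = √(0.0249) = 0.158
Q = 13.6, so δQ = 0.158 × 13.6 = 2.14.

13.6 ± 2.14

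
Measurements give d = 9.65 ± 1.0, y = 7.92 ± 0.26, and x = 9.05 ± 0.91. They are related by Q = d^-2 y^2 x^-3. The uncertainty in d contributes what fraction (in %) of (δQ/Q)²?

(δQ/Q)² = (-2·δd/d)² + (2·δy/y)² + (-3·δx/x)²
  d term: (-2×0.104)² = 0.0430
  y term: (2×0.0328)² = 0.00431
  x term: (-3×0.101)² = 0.0910
Total = 0.138. Share from d = 0.0430/0.138 = 0.311.

31.1%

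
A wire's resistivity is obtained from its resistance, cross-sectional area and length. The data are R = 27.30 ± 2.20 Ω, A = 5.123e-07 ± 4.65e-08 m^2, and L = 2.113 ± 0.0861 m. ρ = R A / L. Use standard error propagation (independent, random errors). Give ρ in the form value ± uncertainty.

(6.619 ± 0.847) × 10^-6 Ω·m

Each factor contributes (exponent × relative error)² to (δρ/ρ)²:
  (1·δR/R)² = (1×0.0806)² = 0.00649;  (1·δA/A)² = (1×0.0908)² = 0.00824;  (-1·δL/L)² = (-1×0.0407)² = 0.00166
δρ/ρ = √(0.0164) = 0.128
ρ = 6.619e-06 Ω·m, so δρ = 0.128 × 6.619e-06 = 8.47e-07 Ω·m.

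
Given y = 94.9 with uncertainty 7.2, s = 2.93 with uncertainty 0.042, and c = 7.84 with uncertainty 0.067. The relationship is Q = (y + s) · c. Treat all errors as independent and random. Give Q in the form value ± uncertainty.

767 ± 56.8

Let u = y + s = 97.8. δu = √(δy² + δs²) = √(51.8 + 0.00176) = 7.20, so δu/u = 0.0736.
Q is then a monomial in u, c:
δQ/Q = √((δu/u)² + (1·δc/c)²) = √(0.00542 + 7.3e-05) = 0.0741
Q = 767, so δQ = 0.0741 × 767 = 56.8.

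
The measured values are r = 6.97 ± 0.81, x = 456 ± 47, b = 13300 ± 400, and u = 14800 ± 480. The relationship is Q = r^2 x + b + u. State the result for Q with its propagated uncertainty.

50300 ± 5670

Let p = r^2·x = 22200. δp/p = √((2·δr/r)² + (1·δx/x)²) = √(0.0540 + 0.0106) = 0.254, so δp = 5630.
Q = p + b + u: δQ = √(δp² + δb² + δu²) = √(3.17e+07 + 1.6e+05 + 2.3e+05) = 5670
Q = 50300.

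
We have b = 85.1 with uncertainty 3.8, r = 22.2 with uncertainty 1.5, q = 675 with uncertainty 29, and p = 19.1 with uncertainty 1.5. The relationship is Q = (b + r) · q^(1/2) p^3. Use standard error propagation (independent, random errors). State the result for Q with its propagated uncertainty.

(1.94 ± 0.465) × 10^7

Let u = b + r = 107. δu = √(δb² + δr²) = √(14.4 + 2.25) = 4.09, so δu/u = 0.0381.
Q is then a monomial in u, q, p:
δQ/Q = √((δu/u)² + (½·δq/q)² + (3·δp/p)²) = √(0.00145 + 0.000461 + 0.0555) = 0.240
Q = 1.94e+07, so δQ = 0.240 × 1.94e+07 = 4.65e+06.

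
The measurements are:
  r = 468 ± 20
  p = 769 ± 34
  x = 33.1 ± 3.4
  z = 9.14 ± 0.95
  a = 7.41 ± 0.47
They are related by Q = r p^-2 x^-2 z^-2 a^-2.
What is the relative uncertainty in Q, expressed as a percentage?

33.3%

Q is a product of powers, so relative uncertainties combine in quadrature:
  (1·δr/r)² = (1×0.0427)² = 0.00183;  (-2·δp/p)² = (-2×0.0442)² = 0.00782;  (-2·δx/x)² = (-2×0.103)² = 0.0422;  (-2·δz/z)² = (-2×0.104)² = 0.0432;  (-2·δa/a)² = (-2×0.0634)² = 0.0161
δQ/Q = √(0.111) = 0.333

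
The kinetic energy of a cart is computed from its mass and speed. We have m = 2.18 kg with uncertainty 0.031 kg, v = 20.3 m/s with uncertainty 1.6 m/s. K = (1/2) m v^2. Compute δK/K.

0.158

Relative error in a monomial: (δK/K)² = Σ (nᵢ · δxᵢ/xᵢ)².
  (1·δm/m)² = (1×0.0142)² = 0.000202;  (2·δv/v)² = (2×0.0788)² = 0.0248
δK/K = √(0.0251) = 0.158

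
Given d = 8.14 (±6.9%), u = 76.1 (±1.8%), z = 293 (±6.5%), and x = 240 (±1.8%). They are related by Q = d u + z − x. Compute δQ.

48.3

Let p = d·u = 619. δp/p = √((1·δd/d)² + (1·δu/u)²) = √(0.00476 + 0.000324) = 0.0713, so δp = 44.2.
Q = p + z − x: δQ = √(δp² + δz² + δx²) = √(1950 + 363 + 18.7) = 48.3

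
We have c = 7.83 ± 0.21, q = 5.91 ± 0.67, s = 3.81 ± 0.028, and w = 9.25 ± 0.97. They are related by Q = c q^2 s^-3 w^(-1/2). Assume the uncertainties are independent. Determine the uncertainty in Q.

0.383

Since Q is a product/quotient, work with relative uncertainties:
  (1·δc/c)² = (1×0.0268)² = 0.000719;  (2·δq/q)² = (2×0.113)² = 0.0514;  (-3·δs/s)² = (-3×0.00735)² = 0.000486;  (−½·δw/w)² = (-0.5×0.105)² = 0.00275
δQ/Q = √(0.0554) = 0.235
Q = 1.63, so δQ = 0.235 × 1.63 = 0.383.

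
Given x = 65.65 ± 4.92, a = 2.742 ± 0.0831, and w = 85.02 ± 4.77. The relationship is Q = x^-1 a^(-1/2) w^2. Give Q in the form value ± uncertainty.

For a monomial Q ∝ x^-1, a^(-1/2), w^2, fractional errors add in quadrature:
  (-1·δx/x)² = (-1×0.0749)² = 0.00562;  (−½·δa/a)² = (-0.5×0.0303)² = 0.000230;  (2·δw/w)² = (2×0.0561)² = 0.0126
δQ/Q = √(0.0184) = 0.136
Q = 66.49, so δQ = 0.136 × 66.49 = 9.03.

66.49 ± 9.03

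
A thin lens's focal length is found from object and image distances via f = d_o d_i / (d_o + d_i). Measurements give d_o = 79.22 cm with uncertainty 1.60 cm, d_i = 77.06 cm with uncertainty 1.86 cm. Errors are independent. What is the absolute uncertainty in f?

0.616 cm

∂f/∂d_o = (d_i/(d_o+d_i))² = 0.243;  ∂f/∂d_i = (d_o/(d_o+d_i))² = 0.257
δf = √((∂f/∂d_o · δd_o)² + (∂f/∂d_i · δd_i)²) = √(0.151 + 0.228) = 0.616 cm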